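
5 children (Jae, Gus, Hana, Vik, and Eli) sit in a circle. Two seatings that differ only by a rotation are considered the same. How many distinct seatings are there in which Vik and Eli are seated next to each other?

Treat {Vik, Eli} as one unit (2 internal orders) and seat the resulting 4 units around the table: (3)! circular arrangements.
So 2 × (3)! = 2 × 6 = 12.

12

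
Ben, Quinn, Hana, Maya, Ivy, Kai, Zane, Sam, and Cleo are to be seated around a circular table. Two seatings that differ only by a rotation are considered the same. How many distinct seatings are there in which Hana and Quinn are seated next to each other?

Glue Hana and Quinn into a block (2 internal orders). Seating 8 units around a circle gives (7)! arrangements.
So 2 × (7)! = 2 × 5040 = 10080.

10080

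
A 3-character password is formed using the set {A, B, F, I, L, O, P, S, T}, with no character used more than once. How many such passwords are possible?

504

With no repetition, fill the 3 characters in order: 9 choices, then 8, down to 7.
9 × 8 × 7 = 504.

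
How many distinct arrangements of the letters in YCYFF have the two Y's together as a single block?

12

Treat the 2 copies of Y as a single block. The multiset to arrange is then {YY, C, F, F}, 4 items in all.
That gives (4)!/(2!) = 12 arrangements.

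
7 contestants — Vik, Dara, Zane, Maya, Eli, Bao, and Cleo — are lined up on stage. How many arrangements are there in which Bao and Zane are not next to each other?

Of the 7! = 5040 arrangements, those with Bao and Zane adjacent number 2 × 6! = 1440 (treat the pair as a block with 2 internal orders).
So 5040 − 1440 = 3600 arrangements keep them apart.

3600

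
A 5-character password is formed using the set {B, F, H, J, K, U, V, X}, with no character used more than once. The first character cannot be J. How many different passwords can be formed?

The first character has 8−1 = 7 choices (anything except J).
The remaining 4 characters are filled from the other 7 symbols without repetition: 7 × 6 × 5 × 4 = 840.
Total: 7 × 840 = 5880.

5880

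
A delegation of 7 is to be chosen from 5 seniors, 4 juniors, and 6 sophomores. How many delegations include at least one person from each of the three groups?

5949

Unrestricted: C(15,7) = 6435 ways to pick any 7 of the 15.
Selections missing a whole group: no seniors → C(10,7) = 120; no juniors → C(11,7) = 330; no sophomores → C(9,7) = 36.
Add back selections omitting two groups (i.e. drawn from a single group): C(5,7) + C(4,7) + C(6,7) = 0.
By inclusion–exclusion: 6435 − 486 + 0 = 5949.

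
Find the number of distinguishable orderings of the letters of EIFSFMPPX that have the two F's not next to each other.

70560

Total arrangements of EIFSFMPPX: 9!/(2!·2!) = 90720.
Arrangements with the F's together: treat FF as one letter, giving (8)!/(2!) = 20160.
Hence 90720 − 20160 = 70560.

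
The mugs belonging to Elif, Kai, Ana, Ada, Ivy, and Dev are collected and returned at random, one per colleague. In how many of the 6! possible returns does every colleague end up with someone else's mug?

265

Count assignments avoiding every fixed point. For any j of the 6 colleagues fixed to their own mug, the other 6−j can be arranged in (6−j)! ways.
By inclusion–exclusion this is Σ_{j=0}^{6} (−1)^j C(6,j)·(6−j)!.
Computing: 720 − 720 + 360 − 120 + 30 − 6 + 1 = 265.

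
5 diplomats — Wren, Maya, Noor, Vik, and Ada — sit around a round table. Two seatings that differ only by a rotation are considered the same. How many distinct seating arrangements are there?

Seat Wren anywhere (absorbing the rotational symmetry), then permute the other 4: (4)! = 24.

24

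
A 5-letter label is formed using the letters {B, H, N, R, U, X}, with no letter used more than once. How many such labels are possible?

720

Choose and order 5 of the 6 symbols: the first letter has 6 options, the next 5, and so on down to 2.
That product is 6 × 5 × 4 × 3 × 2 = 720.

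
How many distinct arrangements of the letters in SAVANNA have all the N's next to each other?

Treat the 2 copies of N as a single block. The multiset to arrange is then {NN, A, A, A, S, V}, 6 items in all.
That gives (6)!/(3!) = 120 arrangements.

120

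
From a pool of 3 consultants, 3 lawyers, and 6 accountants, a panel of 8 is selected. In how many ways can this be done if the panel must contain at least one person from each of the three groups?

477

Unrestricted: C(12,8) = 495 ways to pick any 8 of the 12.
Subtract selections that omit an entire group: no consultants → C(9,8) = 9; no lawyers → C(9,8) = 9; no accountants → C(6,8) = 0.
Add back selections omitting two groups (i.e. drawn from a single group): C(3,8) + C(3,8) + C(6,8) = 0.
By inclusion–exclusion: 495 − 18 + 0 = 477.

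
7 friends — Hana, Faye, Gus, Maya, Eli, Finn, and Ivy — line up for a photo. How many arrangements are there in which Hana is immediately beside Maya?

1440

Place the 5 others and the Hana-Maya pair as 6 objects in a line; the pair has 2 internal arrangements.
So the count is 2·(6)! = 1440.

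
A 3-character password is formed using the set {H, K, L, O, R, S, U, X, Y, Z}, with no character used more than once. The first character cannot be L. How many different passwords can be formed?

The first character has 10−1 = 9 choices (anything except L).
The remaining 2 characters are filled from the other 9 symbols without repetition: 9 × 8 = 72.
Total: 9 × 72 = 648.

648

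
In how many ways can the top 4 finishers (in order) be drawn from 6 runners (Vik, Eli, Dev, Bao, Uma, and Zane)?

360

This is an ordered selection of 4 from 6: P(6,4).
That gives 6 × 5 × 4 × 3 = 360.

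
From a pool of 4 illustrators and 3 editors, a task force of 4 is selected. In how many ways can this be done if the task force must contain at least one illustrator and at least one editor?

Unrestricted: C(7,4) = 35 ways to pick any 4 of the 7.
Selections missing a whole group: no illustrators → C(3,4) = 0; no editors → C(4,4) = 1.
Both groups omitted at once is impossible, so 35 − 1 = 34.

34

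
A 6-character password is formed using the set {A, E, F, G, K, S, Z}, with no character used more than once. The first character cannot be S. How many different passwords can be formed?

The first character has 7−1 = 6 choices (anything except S).
The remaining 5 characters are filled from the other 6 symbols without repetition: 6 × 5 × 4 × 3 × 2 = 720.
Total: 6 × 720 = 4320.

4320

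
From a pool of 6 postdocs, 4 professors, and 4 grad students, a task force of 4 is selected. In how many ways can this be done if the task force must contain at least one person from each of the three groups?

528

With no constraint there are C(14,4) = 1001 possible selections.
Subtract selections that omit an entire group: no postdocs → C(8,4) = 70; no professors → C(10,4) = 210; no grad students → C(10,4) = 210.
Add back selections omitting two groups (i.e. drawn from a single group): C(6,4) + C(4,4) + C(4,4) = 17.
By inclusion–exclusion: 1001 − 490 + 17 = 528.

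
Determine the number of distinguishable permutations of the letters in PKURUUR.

420

The 7 letters of PKURUUR have repeats: R appearing twice and U appearing 3 times.
So there are 7! / (3!·2!) = 420 distinguishable arrangements.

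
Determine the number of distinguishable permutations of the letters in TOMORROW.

3360

The 8 letters of TOMORROW have repeats: O appearing 3 times and R appearing twice.
So there are 8! / (3!·2!) = 3360 distinguishable arrangements.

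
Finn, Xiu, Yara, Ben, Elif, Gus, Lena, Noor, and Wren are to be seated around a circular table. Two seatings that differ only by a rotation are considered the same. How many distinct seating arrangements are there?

40320

Seat Finn anywhere (absorbing the rotational symmetry), then permute the other 8: (8)! = 40320.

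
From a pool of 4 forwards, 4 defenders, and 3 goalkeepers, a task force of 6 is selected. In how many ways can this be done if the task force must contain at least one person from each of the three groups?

With no constraint there are C(11,6) = 462 possible selections.
Subtract selections that omit an entire group: no forwards → C(7,6) = 7; no defenders → C(7,6) = 7; no goalkeepers → C(8,6) = 28.
Add back selections omitting two groups (i.e. drawn from a single group): C(4,6) + C(4,6) + C(3,6) = 0.
By inclusion–exclusion: 462 − 42 + 0 = 420.

420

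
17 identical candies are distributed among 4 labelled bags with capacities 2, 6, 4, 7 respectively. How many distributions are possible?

By stars and bars, unrestricted non-negative solutions to x_1+…+x_4 = 17 number C(17+3,3) = 1140.
Subtract solutions that violate a single cap (substitute x_i' = x_i − (cap_i+1)): x_1 ≥ 3 gives C(17,3) = 680; x_2 ≥ 7 gives C(13,3) = 286; x_3 ≥ 5 gives C(15,3) = 455; x_4 ≥ 8 gives C(12,3) = 220. Together 1641.
Add back pairs where two caps are both exceeded: 120 + 220 + 84 + 56 + 10 + 35 = 525.
Subtract triples: 10 + 0 + 4 + 0 = 14.
By inclusion–exclusion the count is 1140 − 1641 + 525 − 14 = 10.

10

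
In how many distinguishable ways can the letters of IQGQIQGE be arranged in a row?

1680

The 8 letters of IQGQIQGE have repeats: G appearing twice, I appearing twice, and Q appearing 3 times.
Dividing 8! = 40320 by 3!·2!·2! = 24 for the repeated letters gives 1680.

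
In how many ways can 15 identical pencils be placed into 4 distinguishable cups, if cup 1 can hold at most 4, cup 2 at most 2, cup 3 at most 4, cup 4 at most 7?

By stars and bars, unrestricted non-negative solutions to x_1+…+x_4 = 15 number C(15+3,3) = 816.
Subtract solutions that violate a single cap (substitute x_i' = x_i − (cap_i+1)): x_1 ≥ 5 gives C(13,3) = 286; x_2 ≥ 3 gives C(15,3) = 455; x_3 ≥ 5 gives C(13,3) = 286; x_4 ≥ 8 gives C(10,3) = 120. Together 1147.
Add back pairs where two caps are both exceeded: 120 + 56 + 10 + 120 + 35 + 10 = 351.
Subtract triples: 10 + 0 + 0 + 0 = 10.
By inclusion–exclusion the count is 816 − 1147 + 351 − 10 = 10.

10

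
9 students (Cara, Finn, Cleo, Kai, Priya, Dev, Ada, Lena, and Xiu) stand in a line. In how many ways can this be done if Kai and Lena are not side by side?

Of the 9! = 362880 arrangements, those with Kai and Lena adjacent number 2 × 8! = 80640 (treat the pair as a block with 2 internal orders).
So 362880 − 80640 = 282240 arrangements keep them apart.

282240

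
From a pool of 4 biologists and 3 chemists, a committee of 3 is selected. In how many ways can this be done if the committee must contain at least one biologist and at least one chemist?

Total 3-person selections from all 7: C(7,3) = 35.
Subtract selections that omit an entire group: no biologists → C(3,3) = 1; no chemists → C(4,3) = 4.
Both groups omitted at once is impossible, so 35 − 5 = 30.

30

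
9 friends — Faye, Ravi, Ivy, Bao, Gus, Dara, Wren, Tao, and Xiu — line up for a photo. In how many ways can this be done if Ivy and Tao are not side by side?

There are 9! = 362880 arrangements in all. If Ivy and Tao are adjacent, merging them into one block gives 2·(8)! = 80640 arrangements.
Complementary counting: 362880 − 80640 = 282240.

282240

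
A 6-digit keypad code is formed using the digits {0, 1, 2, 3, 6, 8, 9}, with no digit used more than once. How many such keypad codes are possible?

5040

With no repetition, fill the 6 digits in order: 7 choices, then 6, down to 2.
That product is 7 × 6 × 5 × 4 × 3 × 2 = 5040.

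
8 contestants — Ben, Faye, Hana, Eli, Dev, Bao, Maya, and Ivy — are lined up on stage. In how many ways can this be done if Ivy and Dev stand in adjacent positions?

10080

Glue Ivy and Dev into one block (2 internal orders), leaving 7 units to arrange in a row.
That gives 2 × 7! = 2 × 5040 = 10080.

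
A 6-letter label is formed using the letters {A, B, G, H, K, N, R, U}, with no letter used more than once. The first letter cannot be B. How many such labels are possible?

17640

The first letter has 8−1 = 7 choices (anything except B).
The remaining 5 letters are filled from the other 7 symbols without repetition: 7 × 6 × 5 × 4 × 3 = 2520.
Total: 7 × 2520 = 17640.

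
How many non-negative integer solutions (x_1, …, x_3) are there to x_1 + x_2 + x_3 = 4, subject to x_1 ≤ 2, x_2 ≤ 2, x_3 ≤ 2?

6

Without the upper bounds there are C(6,2) = 15 ways to split 4 among 3 variables.
Subtract solutions that violate a single cap (substitute x_i' = x_i − (cap_i+1)): x_1 ≥ 3 gives C(3,2) = 3; x_2 ≥ 3 gives C(3,2) = 3; x_3 ≥ 3 gives C(3,2) = 3. Together 9.
No two caps can be exceeded simultaneously, so the pair terms are all 0.
By inclusion–exclusion the count is 15 − 9 + 0 = 6.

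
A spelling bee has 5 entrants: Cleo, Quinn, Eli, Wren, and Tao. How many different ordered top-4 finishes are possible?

This is an ordered selection of 4 from 5: P(5,4).
That gives 5 × 4 × 3 × 2 = 120.

120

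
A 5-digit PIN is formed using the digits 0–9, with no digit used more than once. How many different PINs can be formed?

30240

Choose and order 5 of the 10 symbols: the first digit has 10 options, the next 9, and so on down to 6.
10 × 9 × 8 × 7 × 6 = 30240.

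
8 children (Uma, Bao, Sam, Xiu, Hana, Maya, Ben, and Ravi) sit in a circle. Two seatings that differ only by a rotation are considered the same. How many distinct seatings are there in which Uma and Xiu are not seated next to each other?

3600

Without the restriction there are (7)! = 5040 seatings.
Those with Uma next to Xiu: fuse the pair into one unit and seat 7 units around a circle — 2·(6)! = 1440.
Subtracting, 5040 − 1440 = 3600.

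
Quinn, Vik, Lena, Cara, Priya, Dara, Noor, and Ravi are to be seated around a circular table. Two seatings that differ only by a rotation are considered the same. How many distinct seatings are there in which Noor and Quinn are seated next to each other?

Glue Noor and Quinn into a block (2 internal orders). Seating 7 units around a circle gives (6)! arrangements.
So 2 × (6)! = 2 × 720 = 1440.

1440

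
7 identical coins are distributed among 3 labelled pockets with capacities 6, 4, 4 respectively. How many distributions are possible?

Ignoring the caps, the number of non-negative solutions to x_1+…+x_3 = 7 is C(9,2) = 36.
Subtract solutions that violate a single cap (substitute x_i' = x_i − (cap_i+1)): x_1 ≥ 7 gives C(2,2) = 1; x_2 ≥ 5 gives C(4,2) = 6; x_3 ≥ 5 gives C(4,2) = 6. Together 13.
No two caps can be exceeded simultaneously, so the pair terms are all 0.
By inclusion–exclusion the count is 36 − 13 + 0 = 23.

23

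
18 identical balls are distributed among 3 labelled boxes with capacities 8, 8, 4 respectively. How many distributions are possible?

6

Ignoring the caps, the number of non-negative solutions to x_1+…+x_3 = 18 is C(20,2) = 190.
Subtract solutions that violate a single cap (substitute x_i' = x_i − (cap_i+1)): x_1 ≥ 9 gives C(11,2) = 55; x_2 ≥ 9 gives C(11,2) = 55; x_3 ≥ 5 gives C(15,2) = 105. Together 215.
Add back pairs where two caps are both exceeded: 1 + 15 + 15 = 31.
By inclusion–exclusion the count is 190 − 215 + 31 = 6.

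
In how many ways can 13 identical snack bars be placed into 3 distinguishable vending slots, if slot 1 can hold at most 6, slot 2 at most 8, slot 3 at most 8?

Without the upper bounds there are C(15,2) = 105 ways to split 13 among 3 vending slots.
Subtract solutions that violate a single cap (substitute x_i' = x_i − (cap_i+1)): x_1 ≥ 7 gives C(8,2) = 28; x_2 ≥ 9 gives C(6,2) = 15; x_3 ≥ 9 gives C(6,2) = 15. Together 58.
No two caps can be exceeded simultaneously, so the pair terms are all 0.
By inclusion–exclusion the count is 105 − 58 + 0 = 47.

47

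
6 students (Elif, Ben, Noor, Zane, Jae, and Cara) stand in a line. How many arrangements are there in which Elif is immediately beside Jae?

Glue Elif and Jae into one block (2 internal orders), leaving 5 units to arrange in a row.
That gives 2 × 5! = 2 × 120 = 240.

240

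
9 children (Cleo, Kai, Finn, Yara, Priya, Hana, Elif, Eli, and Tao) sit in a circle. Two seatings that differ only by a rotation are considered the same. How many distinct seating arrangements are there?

Around a circle, 9 distinct people have 9!/9 = (8)! = 40320 rotationally distinct seatings.

40320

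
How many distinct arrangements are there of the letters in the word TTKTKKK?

Letter multiplicities in TTKTKKK: K×4, T×3.
Dividing 7! = 5040 by 4!·3! = 144 for the repeated letters gives 35.

35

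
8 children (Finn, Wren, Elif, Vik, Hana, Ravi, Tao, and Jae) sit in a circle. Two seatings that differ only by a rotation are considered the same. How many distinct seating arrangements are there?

5040

Fix one person's seat to break rotational symmetry; the remaining 7 people can be arranged in (7)! = 5040 ways.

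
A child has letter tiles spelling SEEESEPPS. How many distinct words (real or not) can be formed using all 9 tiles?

1260

SEEESEPPS has 9 letters with E appearing 4 times, P appearing twice, and S appearing 3 times.
So there are 9! / (4!·3!·2!) = 1260 distinguishable arrangements.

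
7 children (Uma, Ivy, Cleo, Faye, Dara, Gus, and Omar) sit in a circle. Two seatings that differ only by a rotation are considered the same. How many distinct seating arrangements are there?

Fix one person's seat to break rotational symmetry; the remaining 6 people can be arranged in (6)! = 720 ways.

720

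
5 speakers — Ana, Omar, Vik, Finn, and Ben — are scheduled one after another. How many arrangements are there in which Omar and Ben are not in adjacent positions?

Of the 5! = 120 arrangements, those with Omar and Ben adjacent number 2 × 4! = 48 (treat the pair as a block with 2 internal orders).
So 120 − 48 = 72 arrangements keep them apart.

72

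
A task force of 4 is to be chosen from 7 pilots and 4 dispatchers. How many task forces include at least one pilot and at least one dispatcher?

Total 4-person selections from all 11: C(11,4) = 330.
Subtract selections that omit an entire group: no pilots → C(4,4) = 1; no dispatchers → C(7,4) = 35.
Both groups omitted at once is impossible, so 330 − 36 = 294.

294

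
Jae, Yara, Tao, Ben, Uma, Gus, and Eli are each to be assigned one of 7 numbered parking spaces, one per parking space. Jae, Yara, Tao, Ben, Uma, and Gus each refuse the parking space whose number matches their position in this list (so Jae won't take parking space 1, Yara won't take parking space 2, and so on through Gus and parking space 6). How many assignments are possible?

Let Aᵢ (for 1 ≤ i ≤ 6) be the placements that put person i in their forbidden parking space. Any j of these fix j positions, leaving (7−j)! ways to fill the rest, and there are C(6,j) ways to pick which j.
By inclusion–exclusion, the number of valid placements is Σ_{j=0}^{6} (−1)^j C(6,j)·(7−j)!.
Computing: 5040 − 4320 + 1800 − 480 + 90 − 12 + 1 = 2119.

2119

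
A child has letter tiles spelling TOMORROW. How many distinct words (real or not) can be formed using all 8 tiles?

3360

Letter multiplicities in TOMORROW: M×1, O×3, R×2, T×1, W×1.
So there are 8! / (3!·2!) = 3360 distinguishable arrangements.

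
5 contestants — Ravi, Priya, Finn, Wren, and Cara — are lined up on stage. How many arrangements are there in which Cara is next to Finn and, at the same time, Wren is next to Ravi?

24

Treat {Cara,Finn} as one block (2 orders) and {Wren,Ravi} as another (2 orders).
That leaves 3 units to arrange: 2 × 2 × 3! = 4 × 6 = 24.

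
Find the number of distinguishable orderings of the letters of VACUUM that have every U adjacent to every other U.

Treat the 2 copies of U as a single block. The multiset to arrange is then {UU, A, C, M, V}, 5 items in all.
All 5 items are distinct, so there are (5)! = 120 arrangements.

120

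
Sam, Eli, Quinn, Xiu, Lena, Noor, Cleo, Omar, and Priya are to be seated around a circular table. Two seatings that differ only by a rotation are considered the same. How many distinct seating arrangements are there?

40320

Seat Sam anywhere (absorbing the rotational symmetry), then permute the other 8: (8)! = 40320.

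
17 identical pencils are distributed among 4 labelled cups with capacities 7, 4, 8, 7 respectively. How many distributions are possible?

By stars and bars, unrestricted non-negative solutions to x_1+…+x_4 = 17 number C(17+3,3) = 1140.
Subtract solutions that violate a single cap (substitute x_i' = x_i − (cap_i+1)): x_1 ≥ 8 gives C(12,3) = 220; x_2 ≥ 5 gives C(15,3) = 455; x_3 ≥ 9 gives C(11,3) = 165; x_4 ≥ 8 gives C(12,3) = 220. Together 1060.
Add back pairs where two caps are both exceeded: 35 + 1 + 4 + 20 + 35 + 1 = 96.
By inclusion–exclusion the count is 1140 − 1060 + 96 = 176.

176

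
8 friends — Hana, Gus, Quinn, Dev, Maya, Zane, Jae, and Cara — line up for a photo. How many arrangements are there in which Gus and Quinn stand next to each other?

Place the 6 others and the Gus-Quinn pair as 7 objects in a line; the pair has 2 internal arrangements.
That gives 2 × 7! = 2 × 5040 = 10080.

10080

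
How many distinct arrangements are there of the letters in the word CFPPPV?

CFPPPV has 6 letters with P appearing 3 times.
So there are 6! / (3!) = 120 distinguishable arrangements.

120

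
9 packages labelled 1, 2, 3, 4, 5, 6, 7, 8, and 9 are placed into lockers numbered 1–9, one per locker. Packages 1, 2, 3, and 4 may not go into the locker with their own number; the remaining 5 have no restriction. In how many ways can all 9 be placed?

229080

Let Aᵢ (for 1 ≤ i ≤ 4) be the placements that put package i in its forbidden locker. Any j of these fix j positions, leaving (9−j)! ways to fill the rest, and there are C(4,j) ways to pick which j.
By inclusion–exclusion, the number of valid placements is Σ_{j=0}^{4} (−1)^j C(4,j)·(9−j)!.
Computing: 362880 − 161280 + 30240 − 2880 + 120 = 229080.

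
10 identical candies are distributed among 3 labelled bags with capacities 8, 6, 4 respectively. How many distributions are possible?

32

Without the upper bounds there are C(12,2) = 66 ways to split 10 among 3 bags.
Subtract solutions that violate a single cap (substitute x_i' = x_i − (cap_i+1)): x_1 ≥ 9 gives C(3,2) = 3; x_2 ≥ 7 gives C(5,2) = 10; x_3 ≥ 5 gives C(7,2) = 21. Together 34.
No two caps can be exceeded simultaneously, so the pair terms are all 0.
By inclusion–exclusion the count is 66 − 34 + 0 = 32.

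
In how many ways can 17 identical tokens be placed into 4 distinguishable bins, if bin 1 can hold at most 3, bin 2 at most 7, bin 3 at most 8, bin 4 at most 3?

Without the upper bounds there are C(20,3) = 1140 ways to split 17 among 4 bins.
Subtract solutions that violate a single cap (substitute x_i' = x_i − (cap_i+1)): x_1 ≥ 4 gives C(16,3) = 560; x_2 ≥ 8 gives C(12,3) = 220; x_3 ≥ 9 gives C(11,3) = 165; x_4 ≥ 4 gives C(16,3) = 560. Together 1505.
Add back pairs where two caps are both exceeded: 56 + 35 + 220 + 1 + 56 + 35 = 403.
Subtract triples: 0 + 4 + 1 + 0 = 5.
By inclusion–exclusion the count is 1140 − 1505 + 403 − 5 = 33.

33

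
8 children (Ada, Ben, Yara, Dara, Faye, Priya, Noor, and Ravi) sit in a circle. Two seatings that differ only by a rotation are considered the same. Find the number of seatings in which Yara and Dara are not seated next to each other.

3600

All circular seatings of 8 people number (7)! = 5040.
Those with Yara next to Dara: fuse the pair into one unit and seat 7 units around a circle — 2·(6)! = 1440.
Subtracting, 5040 − 1440 = 3600.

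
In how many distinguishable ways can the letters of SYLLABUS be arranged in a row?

SYLLABUS has 8 letters with L appearing twice and S appearing twice.
So there are 8! / (2!·2!) = 10080 distinguishable arrangements.

10080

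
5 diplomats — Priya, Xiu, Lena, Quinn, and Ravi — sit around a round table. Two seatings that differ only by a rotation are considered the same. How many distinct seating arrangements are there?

Around a circle, 5 distinct people have 5!/5 = (4)! = 24 rotationally distinct seatings.

24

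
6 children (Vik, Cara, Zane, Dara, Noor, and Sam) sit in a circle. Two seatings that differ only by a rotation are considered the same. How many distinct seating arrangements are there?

Fix one person's seat to break rotational symmetry; the remaining 5 people can be arranged in (5)! = 120 ways.

120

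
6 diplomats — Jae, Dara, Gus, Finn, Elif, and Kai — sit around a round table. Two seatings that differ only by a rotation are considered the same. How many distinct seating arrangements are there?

Fix one person's seat to break rotational symmetry; the remaining 5 people can be arranged in (5)! = 120 ways.

120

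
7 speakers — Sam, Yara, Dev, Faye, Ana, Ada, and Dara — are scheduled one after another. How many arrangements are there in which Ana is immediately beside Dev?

1440

Glue Ana and Dev into one block (2 internal orders), leaving 6 units to arrange in a row.
That gives 2 × 6! = 2 × 720 = 1440.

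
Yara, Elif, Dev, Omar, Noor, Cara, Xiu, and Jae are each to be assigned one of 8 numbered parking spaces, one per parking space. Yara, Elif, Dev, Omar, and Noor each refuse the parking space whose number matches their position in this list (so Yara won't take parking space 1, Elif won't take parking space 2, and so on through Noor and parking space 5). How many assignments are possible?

21234

Let Aᵢ (for 1 ≤ i ≤ 5) be the placements that put person i in their forbidden parking space. Any j of these fix j positions, leaving (8−j)! ways to fill the rest, and there are C(5,j) ways to pick which j.
By inclusion–exclusion, the number of valid placements is Σ_{j=0}^{5} (−1)^j C(5,j)·(8−j)!.
Computing: 40320 − 25200 + 7200 − 1200 + 120 − 6 = 21234.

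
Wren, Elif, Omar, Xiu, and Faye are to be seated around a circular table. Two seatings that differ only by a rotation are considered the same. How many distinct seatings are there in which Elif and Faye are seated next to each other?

12

Glue Elif and Faye into a block (2 internal orders). Seating 4 units around a circle gives (3)! arrangements.
So 2 × (3)! = 2 × 6 = 12.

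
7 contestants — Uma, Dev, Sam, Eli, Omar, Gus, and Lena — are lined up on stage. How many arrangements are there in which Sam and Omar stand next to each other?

1440

Glue Sam and Omar into one block (2 internal orders), leaving 6 units to arrange in a row.
That gives 2 × 6! = 2 × 720 = 1440.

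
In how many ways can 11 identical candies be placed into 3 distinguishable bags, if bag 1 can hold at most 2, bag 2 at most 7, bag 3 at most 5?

9

Without the upper bounds there are C(13,2) = 78 ways to split 11 among 3 bags.
Subtract solutions that violate a single cap (substitute x_i' = x_i − (cap_i+1)): x_1 ≥ 3 gives C(10,2) = 45; x_2 ≥ 8 gives C(5,2) = 10; x_3 ≥ 6 gives C(7,2) = 21. Together 76.
Add back pairs where two caps are both exceeded: 1 + 6 + 0 = 7.
By inclusion–exclusion the count is 78 − 76 + 7 = 9.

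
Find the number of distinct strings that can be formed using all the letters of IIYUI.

The 5 letters of IIYUI have repeats: I appearing 3 times.
Dividing 5! = 120 by 3! = 6 for the repeated letters gives 20.

20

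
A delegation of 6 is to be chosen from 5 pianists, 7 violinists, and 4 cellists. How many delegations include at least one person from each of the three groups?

Total 6-person selections from all 16: C(16,6) = 8008.
Subtract selections that omit an entire group: no pianists → C(11,6) = 462; no violinists → C(9,6) = 84; no cellists → C(12,6) = 924.
Add back selections omitting two groups (i.e. drawn from a single group): C(5,6) + C(7,6) + C(4,6) = 7.
By inclusion–exclusion: 8008 − 1470 + 7 = 6545.

6545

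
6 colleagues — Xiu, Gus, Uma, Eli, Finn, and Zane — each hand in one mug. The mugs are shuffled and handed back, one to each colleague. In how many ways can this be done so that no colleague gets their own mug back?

265

Let Aᵢ be the assignments in which colleague i gets their own mug. We want the size of the complement of A₁∪…∪A_6.
By inclusion–exclusion this is Σ_{j=0}^{6} (−1)^j C(6,j)·(6−j)!.
Computing: 720 − 720 + 360 − 120 + 30 − 6 + 1 = 265.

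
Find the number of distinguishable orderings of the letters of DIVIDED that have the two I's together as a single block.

Treat the 2 copies of I as a single block. The multiset to arrange is then {II, D, D, D, E, V}, 6 items in all.
That gives (6)!/(3!) = 120 arrangements.

120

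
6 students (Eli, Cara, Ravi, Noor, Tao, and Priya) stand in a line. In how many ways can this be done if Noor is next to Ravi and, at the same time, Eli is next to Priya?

Treat {Noor,Ravi} as one block (2 orders) and {Eli,Priya} as another (2 orders).
That leaves 4 units to arrange: 2 × 2 × 4! = 4 × 24 = 96.

96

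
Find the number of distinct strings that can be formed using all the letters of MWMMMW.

Letter multiplicities in MWMMMW: M×4, W×2.
The number of distinct arrangements is 6!/(4!·2!) = 720/48 = 15.

15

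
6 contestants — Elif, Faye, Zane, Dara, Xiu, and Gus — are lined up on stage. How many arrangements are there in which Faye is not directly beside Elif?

Of the 6! = 720 arrangements, those with Faye and Elif adjacent number 2 × 5! = 240 (treat the pair as a block with 2 internal orders).
Complementary counting: 720 − 240 = 480.

480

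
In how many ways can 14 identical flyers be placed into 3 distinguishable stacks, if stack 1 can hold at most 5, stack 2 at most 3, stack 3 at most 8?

By stars and bars, unrestricted non-negative solutions to x_1+…+x_3 = 14 number C(14+2,2) = 120.
Subtract solutions that violate a single cap (substitute x_i' = x_i − (cap_i+1)): x_1 ≥ 6 gives C(10,2) = 45; x_2 ≥ 4 gives C(12,2) = 66; x_3 ≥ 9 gives C(7,2) = 21. Together 132.
Add back pairs where two caps are both exceeded: 15 + 0 + 3 = 18.
By inclusion–exclusion the count is 120 − 132 + 18 = 6.

6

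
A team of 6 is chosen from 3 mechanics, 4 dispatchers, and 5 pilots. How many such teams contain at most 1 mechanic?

462

Split by how many mechanics are chosen (0 through 1).
Sum: C(3,0)·C(9,6) + C(3,1)·C(9,5) = 84 + 378 = 462.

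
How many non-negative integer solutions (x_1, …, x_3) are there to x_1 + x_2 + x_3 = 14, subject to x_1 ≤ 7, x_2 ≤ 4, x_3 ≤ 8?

20

Ignoring the caps, the number of non-negative solutions to x_1+…+x_3 = 14 is C(16,2) = 120.
Subtract solutions that violate a single cap (substitute x_i' = x_i − (cap_i+1)): x_1 ≥ 8 gives C(8,2) = 28; x_2 ≥ 5 gives C(11,2) = 55; x_3 ≥ 9 gives C(7,2) = 21. Together 104.
Add back pairs where two caps are both exceeded: 3 + 0 + 1 = 4.
By inclusion–exclusion the count is 120 − 104 + 4 = 20.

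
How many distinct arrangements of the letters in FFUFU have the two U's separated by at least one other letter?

6

Total arrangements of FFUFU: 5!/(3!·2!) = 10.
Arrangements with the U's together: treat UU as one letter, giving (4)!/(3!) = 4.
Subtracting, 10 − 4 = 6 arrangements keep the U's apart.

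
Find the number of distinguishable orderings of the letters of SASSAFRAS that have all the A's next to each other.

210

Treat the 3 copies of A as a single block. The multiset to arrange is then {AAA, F, R, S, S, S, S}, 7 items in all.
That gives (7)!/(4!) = 210 arrangements.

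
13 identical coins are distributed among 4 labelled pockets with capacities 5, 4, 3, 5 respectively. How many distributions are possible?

By stars and bars, unrestricted non-negative solutions to x_1+…+x_4 = 13 number C(13+3,3) = 560.
Subtract solutions that violate a single cap (substitute x_i' = x_i − (cap_i+1)): x_1 ≥ 6 gives C(10,3) = 120; x_2 ≥ 5 gives C(11,3) = 165; x_3 ≥ 4 gives C(12,3) = 220; x_4 ≥ 6 gives C(10,3) = 120. Together 625.
Add back pairs where two caps are both exceeded: 10 + 20 + 4 + 35 + 10 + 20 = 99.
By inclusion–exclusion the count is 560 − 625 + 99 = 34.

34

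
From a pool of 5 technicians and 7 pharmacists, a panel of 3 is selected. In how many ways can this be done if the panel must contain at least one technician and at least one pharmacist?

175

Unrestricted: C(12,3) = 220 ways to pick any 3 of the 12.
Selections missing a whole group: no technicians → C(7,3) = 35; no pharmacists → C(5,3) = 10.
Both groups omitted at once is impossible, so 220 − 45 = 175.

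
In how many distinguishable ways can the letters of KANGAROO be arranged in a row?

10080

Letter multiplicities in KANGAROO: A×2, G×1, K×1, N×1, O×2, R×1.
The number of distinct arrangements is 8!/(2!·2!) = 40320/4 = 10080.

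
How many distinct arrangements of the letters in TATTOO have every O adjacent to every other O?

20

Treat the 2 copies of O as a single block. The multiset to arrange is then {OO, A, T, T, T}, 5 items in all.
That gives (5)!/(3!) = 20 arrangements.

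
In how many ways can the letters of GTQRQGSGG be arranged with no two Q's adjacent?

5880

Total arrangements of GTQRQGSGG: 9!/(4!·2!) = 7560.
Arrangements with the Q's together: treat QQ as one letter, giving (8)!/(4!) = 1680.
Hence 7560 − 1680 = 5880.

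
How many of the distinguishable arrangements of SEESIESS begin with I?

35

With the first slot taken by I, it remains to arrange the other 7 letters (SEESESS).
Those 7 letters have E appearing 3 times and S appearing 4 times, giving (7)!/(4!·3!) = 35.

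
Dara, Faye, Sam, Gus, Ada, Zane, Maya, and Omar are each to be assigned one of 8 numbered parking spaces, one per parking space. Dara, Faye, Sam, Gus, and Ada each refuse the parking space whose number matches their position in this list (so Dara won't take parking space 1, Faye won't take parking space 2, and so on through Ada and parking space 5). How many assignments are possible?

21234

Let Aᵢ (for 1 ≤ i ≤ 5) be the placements that put person i in their forbidden parking space. Any j of these fix j positions, leaving (8−j)! ways to fill the rest, and there are C(5,j) ways to pick which j.
By inclusion–exclusion, the number of valid placements is Σ_{j=0}^{5} (−1)^j C(5,j)·(8−j)!.
Computing: 40320 − 25200 + 7200 − 1200 + 120 − 6 = 21234.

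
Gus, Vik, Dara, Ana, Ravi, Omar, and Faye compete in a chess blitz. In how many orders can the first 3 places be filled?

This is an ordered selection of 3 from 7: P(7,3).
That gives 7 × 6 × 5 = 210.

210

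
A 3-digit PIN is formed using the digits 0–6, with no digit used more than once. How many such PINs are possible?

210

With no repetition, fill the 3 digits in order: 7 choices, then 6, down to 5.
That product is 7 × 6 × 5 = 210.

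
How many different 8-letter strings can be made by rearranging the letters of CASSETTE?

The 8 letters of CASSETTE have repeats: E appearing twice, S appearing twice, and T appearing twice.
So there are 8! / (2!·2!·2!) = 5040 distinguishable arrangements.

5040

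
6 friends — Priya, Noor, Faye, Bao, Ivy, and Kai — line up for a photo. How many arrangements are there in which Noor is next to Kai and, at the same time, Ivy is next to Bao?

96

Treat {Noor,Kai} as one block (2 orders) and {Ivy,Bao} as another (2 orders).
That leaves 4 units to arrange: 2 × 2 × 4! = 4 × 24 = 96.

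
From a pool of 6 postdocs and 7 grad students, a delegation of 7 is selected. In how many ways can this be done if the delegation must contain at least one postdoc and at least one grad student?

Total 7-person selections from all 13: C(13,7) = 1716.
Subtract selections that omit an entire group: no postdocs → C(7,7) = 1; no grad students → C(6,7) = 0.
Both groups omitted at once is impossible, so 1716 − 1 = 1715.

1715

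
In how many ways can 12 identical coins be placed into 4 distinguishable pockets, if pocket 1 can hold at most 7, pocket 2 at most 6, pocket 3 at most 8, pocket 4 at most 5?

260

Without the upper bounds there are C(15,3) = 455 ways to split 12 among 4 pockets.
Subtract solutions that violate a single cap (substitute x_i' = x_i − (cap_i+1)): x_1 ≥ 8 gives C(7,3) = 35; x_2 ≥ 7 gives C(8,3) = 56; x_3 ≥ 9 gives C(6,3) = 20; x_4 ≥ 6 gives C(9,3) = 84. Together 195.
No two caps can be exceeded simultaneously, so the pair terms are all 0.
By inclusion–exclusion the count is 455 − 195 + 0 = 260.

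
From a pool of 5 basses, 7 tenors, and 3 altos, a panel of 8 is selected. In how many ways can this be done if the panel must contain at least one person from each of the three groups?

5894

Total 8-person selections from all 15: C(15,8) = 6435.
Selections missing a whole group: no basses → C(10,8) = 45; no tenors → C(8,8) = 1; no altos → C(12,8) = 495.
Add back selections omitting two groups (i.e. drawn from a single group): C(5,8) + C(7,8) + C(3,8) = 0.
By inclusion–exclusion: 6435 − 541 + 0 = 5894.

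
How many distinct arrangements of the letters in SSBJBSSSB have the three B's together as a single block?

42

Treat the 3 copies of B as a single block. The multiset to arrange is then {BBB, J, S, S, S, S, S}, 7 items in all.
That gives (7)!/(5!) = 42 arrangements.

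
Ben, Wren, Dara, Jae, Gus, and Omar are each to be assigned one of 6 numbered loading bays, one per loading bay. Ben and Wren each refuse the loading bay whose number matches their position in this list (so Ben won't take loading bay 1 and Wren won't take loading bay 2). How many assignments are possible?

Let Aᵢ (for i ∈ {1, 2}) be the placements that put person i in their forbidden loading bay. Any j of these fix j positions, leaving (6−j)! ways to fill the rest, and there are C(2,j) ways to pick which j.
By inclusion–exclusion, the number of valid placements is Σ_{j=0}^{2} (−1)^j C(2,j)·(6−j)!.
Computing: 720 − 240 + 24 = 504.

504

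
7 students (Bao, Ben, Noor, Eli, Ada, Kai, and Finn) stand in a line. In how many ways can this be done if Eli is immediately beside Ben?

Glue Eli and Ben into one block (2 internal orders), leaving 6 units to arrange in a row.
So the count is 2·(6)! = 1440.

1440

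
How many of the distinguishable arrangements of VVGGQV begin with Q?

Fix Q in the first position and arrange the remaining 5 letters.
Those 5 letters have G appearing twice and V appearing 3 times, giving (5)!/(3!·2!) = 10.

10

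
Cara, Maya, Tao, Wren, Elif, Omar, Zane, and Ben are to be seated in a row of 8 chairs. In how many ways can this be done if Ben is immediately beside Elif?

Glue Ben and Elif into one block (2 internal orders), leaving 7 units to arrange in a row.
So the count is 2·(7)! = 10080.

10080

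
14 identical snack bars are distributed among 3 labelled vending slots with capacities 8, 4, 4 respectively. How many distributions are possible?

By stars and bars, unrestricted non-negative solutions to x_1+…+x_3 = 14 number C(14+2,2) = 120.
Subtract solutions that violate a single cap (substitute x_i' = x_i − (cap_i+1)): x_1 ≥ 9 gives C(7,2) = 21; x_2 ≥ 5 gives C(11,2) = 55; x_3 ≥ 5 gives C(11,2) = 55. Together 131.
Add back pairs where two caps are both exceeded: 1 + 1 + 15 = 17.
By inclusion–exclusion the count is 120 − 131 + 17 = 6.

6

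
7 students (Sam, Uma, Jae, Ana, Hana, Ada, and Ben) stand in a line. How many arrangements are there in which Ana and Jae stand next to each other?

1440

Glue Ana and Jae into one block (2 internal orders), leaving 6 units to arrange in a row.
That gives 2 × 6! = 2 × 720 = 1440.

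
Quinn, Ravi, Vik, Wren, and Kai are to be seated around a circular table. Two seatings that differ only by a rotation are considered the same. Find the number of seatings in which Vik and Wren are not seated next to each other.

12

All circular seatings of 5 people number (4)! = 24.
Seatings with Vik beside Wren: treat them as a block with 2 internal orders, giving 2 × (3)! = 12.
Subtracting, 24 − 12 = 12.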